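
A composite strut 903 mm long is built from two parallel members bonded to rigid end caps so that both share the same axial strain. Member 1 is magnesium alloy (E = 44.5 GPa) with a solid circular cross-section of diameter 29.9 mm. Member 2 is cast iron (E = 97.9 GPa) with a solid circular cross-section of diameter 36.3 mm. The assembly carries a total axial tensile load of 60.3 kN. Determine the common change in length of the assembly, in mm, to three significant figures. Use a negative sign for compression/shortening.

0.411 mm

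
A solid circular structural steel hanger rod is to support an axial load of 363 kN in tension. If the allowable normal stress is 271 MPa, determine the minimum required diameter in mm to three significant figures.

Required area A ≥ P/σ_allow = 363000/271 = 1339 mm².
For a solid circular section, d ≥ √(4A/π) = 41.3 mm.

41.3 mm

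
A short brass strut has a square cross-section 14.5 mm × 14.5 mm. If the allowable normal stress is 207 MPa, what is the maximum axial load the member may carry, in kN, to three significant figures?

A = 210.2 mm².
P_max = σ_allow · A = 207 · 210.2 = 43520 N = 43.52 kN.

43.5 kN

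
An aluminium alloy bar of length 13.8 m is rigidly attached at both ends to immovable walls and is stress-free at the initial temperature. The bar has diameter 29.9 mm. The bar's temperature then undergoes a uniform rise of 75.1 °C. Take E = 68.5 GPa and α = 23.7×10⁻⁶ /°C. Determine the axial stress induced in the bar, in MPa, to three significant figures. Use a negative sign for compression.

-122 MPa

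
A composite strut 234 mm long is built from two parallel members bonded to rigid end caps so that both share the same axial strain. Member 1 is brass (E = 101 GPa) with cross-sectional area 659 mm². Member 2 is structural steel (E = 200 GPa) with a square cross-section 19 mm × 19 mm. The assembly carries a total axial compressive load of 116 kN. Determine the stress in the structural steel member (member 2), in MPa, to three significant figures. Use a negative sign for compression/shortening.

-167 MPa

A_2 = 361 mm².
Equal strain + equilibrium ⇒ each member carries load in proportion to AE: A₁E₁ = 66560000 N, A₂E₂ = 72200000 N, ΣAE = 138800000 N.
σ₂ = P·E₂/ΣAE = -116000·200000/138800000 = -167.2 MPa.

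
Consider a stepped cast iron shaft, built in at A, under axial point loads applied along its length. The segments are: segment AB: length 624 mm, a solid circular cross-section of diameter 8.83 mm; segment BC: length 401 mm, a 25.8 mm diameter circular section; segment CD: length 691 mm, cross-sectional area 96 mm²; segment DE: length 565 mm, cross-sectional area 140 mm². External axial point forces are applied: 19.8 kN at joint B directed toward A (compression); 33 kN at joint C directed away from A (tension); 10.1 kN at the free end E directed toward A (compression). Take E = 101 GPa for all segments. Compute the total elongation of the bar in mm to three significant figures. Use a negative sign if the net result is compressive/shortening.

-0.637 mm

Internal axial forces (sectioning from the free end, tension +): N_DE = -10.1 kN, N_CD = -10.1 kN, N_BC = 22.9 kN, N_AB = 3.1 kN.
A_AB = 61.24 mm².
A_BC = 522.8 mm².
δ_AB = 3100·624/(61.24·101000) = 0.3128 mm
δ_BC = 22900·401/(522.8·101000) = 0.1739 mm
δ_CD = -10100·691/(96·101000) = -0.7198 mm
δ_DE = -10100·565/(140·101000) = -0.4036 mm
δ = Σδ_i = -0.6367 mm.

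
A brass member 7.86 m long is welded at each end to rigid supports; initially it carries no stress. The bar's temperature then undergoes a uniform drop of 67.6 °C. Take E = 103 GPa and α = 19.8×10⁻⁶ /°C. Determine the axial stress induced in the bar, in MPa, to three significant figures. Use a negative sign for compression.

138 MPa

Free thermal expansion αLΔT = 19.8e-6 · 7860 · -67.6 = -10.52 mm.
The walls impose strain ε = −(-10.52)/7860 = 1.3385e-03; σ = Eε = 103000 · 1.3385e-03 = 137.9 MPa.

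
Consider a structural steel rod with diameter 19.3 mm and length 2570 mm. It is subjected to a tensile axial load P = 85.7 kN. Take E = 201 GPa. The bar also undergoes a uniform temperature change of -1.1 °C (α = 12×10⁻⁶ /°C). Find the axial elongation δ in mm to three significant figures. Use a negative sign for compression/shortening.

3.71 mm

A = 292.6 mm².
δ_mech = NL/(AE) = 85700·2570/(292.6·201000) = 3.746 mm.
δ_thermal = αLΔT = 12e-6·2570·-1.1 = -0.03392 mm.
δ = δ_mech + δ_thermal = 3.712 mm.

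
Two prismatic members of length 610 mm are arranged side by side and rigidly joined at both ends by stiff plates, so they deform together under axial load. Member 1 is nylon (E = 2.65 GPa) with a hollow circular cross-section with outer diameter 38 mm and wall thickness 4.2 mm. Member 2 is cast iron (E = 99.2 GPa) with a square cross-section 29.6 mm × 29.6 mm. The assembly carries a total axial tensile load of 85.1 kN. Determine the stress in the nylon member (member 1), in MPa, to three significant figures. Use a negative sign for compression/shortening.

A_1 = 446 mm².
A_2 = 876.2 mm².
Equal strain + equilibrium ⇒ each member carries load in proportion to AE: A₁E₁ = 1182000 N, A₂E₂ = 86920000 N, ΣAE = 88100000 N.
σ₁ = P·E₁/ΣAE = 85100·2650/88100000 = 2.56 MPa.

2.56 MPa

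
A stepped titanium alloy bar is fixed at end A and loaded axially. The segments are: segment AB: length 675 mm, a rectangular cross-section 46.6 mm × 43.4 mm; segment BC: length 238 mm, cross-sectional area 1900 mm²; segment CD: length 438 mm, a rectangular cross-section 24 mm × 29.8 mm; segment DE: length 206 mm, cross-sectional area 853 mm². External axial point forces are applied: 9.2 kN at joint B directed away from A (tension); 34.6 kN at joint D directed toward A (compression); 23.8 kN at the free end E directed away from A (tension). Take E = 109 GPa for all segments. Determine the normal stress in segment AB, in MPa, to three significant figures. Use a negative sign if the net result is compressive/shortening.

-0.791 MPa

Internal axial forces (sectioning from the free end, tension +): N_DE = 23.8 kN, N_CD = -10.8 kN, N_BC = -10.8 kN, N_AB = -1.6 kN.
A_AB = 2022 mm².
σ_AB = N_AB/A_AB = -1600/2022 = -0.7911 MPa.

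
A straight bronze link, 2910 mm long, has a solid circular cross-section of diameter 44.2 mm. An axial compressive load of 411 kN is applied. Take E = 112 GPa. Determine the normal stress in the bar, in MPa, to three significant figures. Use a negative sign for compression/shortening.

-268 MPa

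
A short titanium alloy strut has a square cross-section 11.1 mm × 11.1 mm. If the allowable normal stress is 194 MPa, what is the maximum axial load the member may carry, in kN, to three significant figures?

A = 123.2 mm².
P_max = σ_allow · A = 194 · 123.2 = 23900 N = 23.9 kN.

23.9 kN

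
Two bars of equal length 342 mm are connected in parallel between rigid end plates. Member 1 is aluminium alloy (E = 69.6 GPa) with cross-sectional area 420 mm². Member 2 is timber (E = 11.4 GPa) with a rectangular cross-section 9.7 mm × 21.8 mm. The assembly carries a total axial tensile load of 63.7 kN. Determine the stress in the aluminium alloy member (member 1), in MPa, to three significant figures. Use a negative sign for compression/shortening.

A_2 = 211.5 mm².
Equal strain + equilibrium ⇒ each member carries load in proportion to AE: A₁E₁ = 29230000 N, A₂E₂ = 2411000 N, ΣAE = 31640000 N.
σ₁ = P·E₁/ΣAE = 63700·69600/31640000 = 140.1 MPa.

140 MPa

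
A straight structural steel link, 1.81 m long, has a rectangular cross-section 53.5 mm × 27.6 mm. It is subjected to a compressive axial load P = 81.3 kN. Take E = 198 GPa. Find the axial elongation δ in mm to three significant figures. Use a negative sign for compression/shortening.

A = 1477 mm².
δ_mech = NL/(AE) = -81300·1810/(1477·198000) = -0.5033 mm.

-0.503 mm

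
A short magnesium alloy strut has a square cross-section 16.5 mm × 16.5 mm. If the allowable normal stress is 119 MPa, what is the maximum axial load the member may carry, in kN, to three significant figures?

32.4 kN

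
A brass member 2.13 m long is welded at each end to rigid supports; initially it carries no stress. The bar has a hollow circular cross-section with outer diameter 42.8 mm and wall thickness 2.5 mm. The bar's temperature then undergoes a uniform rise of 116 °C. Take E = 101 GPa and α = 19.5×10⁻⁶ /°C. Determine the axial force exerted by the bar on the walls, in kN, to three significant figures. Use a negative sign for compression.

-72.3 kN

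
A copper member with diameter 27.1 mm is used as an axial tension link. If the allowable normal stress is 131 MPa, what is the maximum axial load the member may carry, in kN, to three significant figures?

A = 576.8 mm².
P_max = σ_allow · A = 131 · 576.8 = 75560 N = 75.56 kN.

75.6 kN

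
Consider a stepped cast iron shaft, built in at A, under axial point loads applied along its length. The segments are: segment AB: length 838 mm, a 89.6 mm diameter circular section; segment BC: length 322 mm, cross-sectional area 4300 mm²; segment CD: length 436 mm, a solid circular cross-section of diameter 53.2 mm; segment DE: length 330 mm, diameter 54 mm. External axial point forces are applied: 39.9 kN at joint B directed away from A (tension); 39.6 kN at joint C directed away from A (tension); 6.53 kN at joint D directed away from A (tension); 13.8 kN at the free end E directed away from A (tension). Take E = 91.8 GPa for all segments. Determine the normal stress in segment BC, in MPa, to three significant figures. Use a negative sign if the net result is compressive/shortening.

13.9 MPa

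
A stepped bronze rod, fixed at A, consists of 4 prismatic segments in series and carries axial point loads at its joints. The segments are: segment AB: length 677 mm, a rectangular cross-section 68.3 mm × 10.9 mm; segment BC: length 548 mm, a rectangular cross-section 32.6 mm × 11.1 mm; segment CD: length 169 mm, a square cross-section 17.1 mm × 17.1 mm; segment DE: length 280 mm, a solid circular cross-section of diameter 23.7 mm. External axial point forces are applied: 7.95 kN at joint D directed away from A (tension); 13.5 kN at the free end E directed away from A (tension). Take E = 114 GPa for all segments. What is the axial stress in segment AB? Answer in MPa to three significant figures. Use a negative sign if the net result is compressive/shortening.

Internal axial forces (sectioning from the free end, tension +): N_DE = 13.5 kN, N_CD = 21.45 kN, N_BC = 21.45 kN, N_AB = 21.45 kN.
A_AB = 744.5 mm².
σ_AB = N_AB/A_AB = 21450/744.5 = 28.81 MPa.

28.8 MPa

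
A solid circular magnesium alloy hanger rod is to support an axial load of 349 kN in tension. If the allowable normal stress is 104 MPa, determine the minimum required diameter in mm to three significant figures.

65.4 mm

Required area A ≥ P/σ_allow = 349000/104 = 3356 mm².
For a solid circular section, d ≥ √(4A/π) = 65.37 mm.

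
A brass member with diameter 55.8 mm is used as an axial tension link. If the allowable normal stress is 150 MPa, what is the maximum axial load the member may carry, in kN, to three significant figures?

A = 2445 mm².
P_max = σ_allow · A = 150 · 2445 = 366800 N = 366.8 kN.

367 kN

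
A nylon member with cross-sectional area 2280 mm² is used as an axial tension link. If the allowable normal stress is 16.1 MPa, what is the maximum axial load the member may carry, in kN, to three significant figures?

36.7 kN

P_max = σ_allow · A = 16.1 · 2280 = 36710 N = 36.71 kN.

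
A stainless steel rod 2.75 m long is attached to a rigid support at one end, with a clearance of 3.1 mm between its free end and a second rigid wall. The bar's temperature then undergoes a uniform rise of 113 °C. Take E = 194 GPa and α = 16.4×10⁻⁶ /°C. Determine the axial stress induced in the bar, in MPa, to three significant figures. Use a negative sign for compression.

-141 MPa

Free thermal expansion αLΔT = 16.4e-6 · 2750 · 113 = 5.096 mm.
The walls engage after the gap closes; constrained expansion = 5.096 − 3.1 = 1.996 mm.
The walls impose strain ε = −(1.996)/2750 = -7.2593e-04; σ = Eε = 194000 · -7.2593e-04 = -140.8 MPa.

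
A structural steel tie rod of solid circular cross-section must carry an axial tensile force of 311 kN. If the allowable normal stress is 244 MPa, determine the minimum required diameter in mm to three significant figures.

40.3 mm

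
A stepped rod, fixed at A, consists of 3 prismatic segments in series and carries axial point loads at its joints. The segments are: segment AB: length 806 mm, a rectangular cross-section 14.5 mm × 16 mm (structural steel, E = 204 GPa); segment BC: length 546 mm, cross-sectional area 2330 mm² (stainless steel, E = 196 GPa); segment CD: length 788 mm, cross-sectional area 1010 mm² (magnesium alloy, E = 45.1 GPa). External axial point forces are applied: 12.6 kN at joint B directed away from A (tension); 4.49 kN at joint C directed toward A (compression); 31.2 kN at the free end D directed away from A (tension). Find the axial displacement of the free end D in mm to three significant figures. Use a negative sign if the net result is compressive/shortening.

1.24 mm

Internal axial forces (sectioning from the free end, tension +): N_CD = 31.2 kN, N_BC = 26.71 kN, N_AB = 39.31 kN.
A_AB = 232 mm².
δ_AB = 39310·806/(232·204000) = 0.6695 mm
δ_BC = 26710·546/(2330·196000) = 0.03193 mm
δ_CD = 31200·788/(1010·45100) = 0.5397 mm
δ = Σδ_i = 1.241 mm.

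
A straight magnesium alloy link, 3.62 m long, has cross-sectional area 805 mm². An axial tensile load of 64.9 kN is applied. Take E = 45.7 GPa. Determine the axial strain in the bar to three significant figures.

0.00176

σ = N/A = 80.62 MPa; ε = σ/E = 80.62/45700 = 1.764e-03.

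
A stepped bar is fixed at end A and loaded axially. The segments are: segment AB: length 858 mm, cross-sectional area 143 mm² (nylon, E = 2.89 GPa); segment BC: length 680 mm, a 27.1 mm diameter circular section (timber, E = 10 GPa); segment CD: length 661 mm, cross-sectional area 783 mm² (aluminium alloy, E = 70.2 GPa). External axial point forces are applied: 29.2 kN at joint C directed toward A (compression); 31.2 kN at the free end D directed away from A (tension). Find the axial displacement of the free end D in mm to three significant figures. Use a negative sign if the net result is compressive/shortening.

4.76 mm

Internal axial forces (sectioning from the free end, tension +): N_CD = 31.2 kN, N_BC = 2 kN, N_AB = 2 kN.
A_BC = 576.8 mm².
δ_AB = 2000·858/(143·2890) = 4.152 mm
δ_BC = 2000·680/(576.8·10000) = 0.2358 mm
δ_CD = 31200·661/(783·70200) = 0.3752 mm
δ = Σδ_i = 4.763 mm.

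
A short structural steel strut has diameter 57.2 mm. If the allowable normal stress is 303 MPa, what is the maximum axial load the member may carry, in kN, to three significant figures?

A = 2570 mm².
P_max = σ_allow · A = 303 · 2570 = 778600 N = 778.6 kN.

779 kN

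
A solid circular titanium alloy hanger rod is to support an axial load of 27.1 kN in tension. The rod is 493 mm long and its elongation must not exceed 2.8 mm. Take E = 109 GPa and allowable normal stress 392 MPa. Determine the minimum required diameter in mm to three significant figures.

Required area A ≥ P/σ_allow = 27100/392 = 69.13 mm².
For a solid circular section, d ≥ √(4A/π) = 9.382 mm.
Elongation limit: A ≥ PL/(Eδ_allow) = 27100·493/(109000·2.8) = 43.78 mm² ⇒ d ≥ 7.466 mm.
The stress limit governs.

9.38 mm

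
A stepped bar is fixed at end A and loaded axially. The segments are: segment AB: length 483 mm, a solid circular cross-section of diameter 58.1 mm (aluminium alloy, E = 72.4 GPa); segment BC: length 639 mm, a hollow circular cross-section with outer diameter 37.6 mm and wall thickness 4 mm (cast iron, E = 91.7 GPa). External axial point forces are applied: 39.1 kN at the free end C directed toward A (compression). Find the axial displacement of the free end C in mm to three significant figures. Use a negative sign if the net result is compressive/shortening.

-0.744 mm

Internal axial forces (sectioning from the free end, tension +): N_BC = -39.1 kN, N_AB = -39.1 kN.
A_AB = 2651 mm².
A_BC = 422.2 mm².
δ_AB = -39100·483/(2651·72400) = -0.09839 mm
δ_BC = -39100·639/(422.2·91700) = -0.6453 mm
δ = Σδ_i = -0.7437 mm.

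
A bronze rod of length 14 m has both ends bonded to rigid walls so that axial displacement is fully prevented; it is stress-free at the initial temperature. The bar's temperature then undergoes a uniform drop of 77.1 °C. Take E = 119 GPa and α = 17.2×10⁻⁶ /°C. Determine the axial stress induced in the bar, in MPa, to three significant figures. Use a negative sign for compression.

158 MPa

Free thermal expansion αLΔT = 17.2e-6 · 14000 · -77.1 = -18.57 mm.
The walls impose strain ε = −(-18.57)/14000 = 1.3261e-03; σ = Eε = 119000 · 1.3261e-03 = 157.8 MPa.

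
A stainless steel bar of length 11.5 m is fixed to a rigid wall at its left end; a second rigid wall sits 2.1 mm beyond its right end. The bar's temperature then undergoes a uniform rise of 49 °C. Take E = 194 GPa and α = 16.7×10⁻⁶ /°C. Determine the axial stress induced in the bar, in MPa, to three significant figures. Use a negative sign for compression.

-123 MPa

Free thermal expansion αLΔT = 16.7e-6 · 11500 · 49 = 9.41 mm.
The walls engage after the gap closes; constrained expansion = 9.41 − 2.1 = 7.31 mm.
The walls impose strain ε = −(7.31)/11500 = -6.3569e-04; σ = Eε = 194000 · -6.3569e-04 = -123.3 MPa.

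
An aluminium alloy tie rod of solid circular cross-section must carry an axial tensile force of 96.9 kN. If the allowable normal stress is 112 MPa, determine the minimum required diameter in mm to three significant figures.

Required area A ≥ P/σ_allow = 96900/112 = 865.2 mm².
For a solid circular section, d ≥ √(4A/π) = 33.19 mm.

33.2 mm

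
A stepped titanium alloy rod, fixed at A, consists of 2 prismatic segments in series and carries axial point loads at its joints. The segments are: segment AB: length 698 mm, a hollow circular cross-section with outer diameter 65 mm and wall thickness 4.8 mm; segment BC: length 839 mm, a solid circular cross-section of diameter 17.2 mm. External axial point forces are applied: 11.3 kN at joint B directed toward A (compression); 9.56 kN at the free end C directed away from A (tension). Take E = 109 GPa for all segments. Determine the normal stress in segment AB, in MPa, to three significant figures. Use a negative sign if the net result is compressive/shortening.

Internal axial forces (sectioning from the free end, tension +): N_BC = 9.56 kN, N_AB = -1.74 kN.
A_AB = 907.8 mm².
σ_AB = N_AB/A_AB = -1740/907.8 = -1.917 MPa.

-1.92 MPa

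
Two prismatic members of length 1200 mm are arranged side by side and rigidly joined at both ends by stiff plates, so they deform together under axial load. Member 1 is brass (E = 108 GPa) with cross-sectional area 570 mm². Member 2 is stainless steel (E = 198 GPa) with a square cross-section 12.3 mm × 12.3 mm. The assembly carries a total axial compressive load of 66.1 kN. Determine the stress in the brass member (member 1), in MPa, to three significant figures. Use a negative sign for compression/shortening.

A_2 = 151.3 mm².
Equal strain + equilibrium ⇒ each member carries load in proportion to AE: A₁E₁ = 61560000 N, A₂E₂ = 29960000 N, ΣAE = 91520000 N.
σ₁ = P·E₁/ΣAE = -66100·108000/91520000 = -78.01 MPa.

-78.0 MPa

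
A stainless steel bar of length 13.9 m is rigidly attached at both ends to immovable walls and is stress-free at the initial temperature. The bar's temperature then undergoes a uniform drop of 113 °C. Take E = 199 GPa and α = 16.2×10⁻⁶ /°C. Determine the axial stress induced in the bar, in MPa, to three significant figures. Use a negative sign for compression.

364 MPa

Free thermal expansion αLΔT = 16.2e-6 · 13900 · -113 = -25.45 mm.
The walls impose strain ε = −(-25.45)/13900 = 1.8306e-03; σ = Eε = 199000 · 1.8306e-03 = 364.3 MPa.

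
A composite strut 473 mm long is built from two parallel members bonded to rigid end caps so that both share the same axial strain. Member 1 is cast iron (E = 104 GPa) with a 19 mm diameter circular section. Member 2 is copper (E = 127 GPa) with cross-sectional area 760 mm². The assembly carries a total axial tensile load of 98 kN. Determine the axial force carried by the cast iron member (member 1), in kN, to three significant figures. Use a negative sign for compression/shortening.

22.9 kN

A_1 = 283.5 mm².
Equal strain + equilibrium ⇒ each member carries load in proportion to AE: A₁E₁ = 29490000 N, A₂E₂ = 96520000 N, ΣAE = 126000000 N.
F₁ = P·A₁E₁/ΣAE = 98000·29490000/126000000 = 22930 N.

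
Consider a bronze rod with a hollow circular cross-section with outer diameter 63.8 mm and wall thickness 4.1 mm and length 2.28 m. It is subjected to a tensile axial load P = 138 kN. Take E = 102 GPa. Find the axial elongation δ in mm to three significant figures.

4.01 mm

A = 769 mm².
δ_mech = NL/(AE) = 138000·2280/(769·102000) = 4.011 mm.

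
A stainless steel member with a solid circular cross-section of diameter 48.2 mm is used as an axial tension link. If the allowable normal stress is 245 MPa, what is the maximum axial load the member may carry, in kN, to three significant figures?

447 kN

A = 1825 mm².
P_max = σ_allow · A = 245 · 1825 = 447000 N = 447 kN.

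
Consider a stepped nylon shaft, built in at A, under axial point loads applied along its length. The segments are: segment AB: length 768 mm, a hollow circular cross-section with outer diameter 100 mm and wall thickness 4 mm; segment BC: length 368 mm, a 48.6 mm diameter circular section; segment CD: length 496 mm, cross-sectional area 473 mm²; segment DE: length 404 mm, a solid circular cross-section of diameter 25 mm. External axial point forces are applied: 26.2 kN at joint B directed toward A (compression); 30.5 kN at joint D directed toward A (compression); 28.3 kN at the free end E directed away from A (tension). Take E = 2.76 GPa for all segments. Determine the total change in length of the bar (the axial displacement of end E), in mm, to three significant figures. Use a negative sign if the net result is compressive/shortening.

Internal axial forces (sectioning from the free end, tension +): N_DE = 28.3 kN, N_CD = -2.2 kN, N_BC = -2.2 kN, N_AB = -28.4 kN.
A_AB = 1206 mm².
A_BC = 1855 mm².
A_DE = 490.9 mm².
δ_AB = -28400·768/(1206·2760) = -6.551 mm
δ_BC = -2200·368/(1855·2760) = -0.1581 mm
δ_CD = -2200·496/(473·2760) = -0.8359 mm
δ_DE = 28300·404/(490.9·2760) = 8.439 mm
δ = Σδ_i = 0.8942 mm.

0.894 mm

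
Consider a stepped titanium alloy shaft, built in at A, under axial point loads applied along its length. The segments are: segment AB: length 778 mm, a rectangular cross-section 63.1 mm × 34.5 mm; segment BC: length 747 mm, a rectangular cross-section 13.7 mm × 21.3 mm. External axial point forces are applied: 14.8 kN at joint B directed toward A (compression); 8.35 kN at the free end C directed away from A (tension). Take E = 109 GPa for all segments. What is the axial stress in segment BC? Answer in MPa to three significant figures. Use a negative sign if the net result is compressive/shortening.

Internal axial forces (sectioning from the free end, tension +): N_BC = 8.35 kN, N_AB = -6.45 kN.
A_BC = 291.8 mm².
σ_BC = N_BC/A_BC = 8350/291.8 = 28.61 MPa.

28.6 MPa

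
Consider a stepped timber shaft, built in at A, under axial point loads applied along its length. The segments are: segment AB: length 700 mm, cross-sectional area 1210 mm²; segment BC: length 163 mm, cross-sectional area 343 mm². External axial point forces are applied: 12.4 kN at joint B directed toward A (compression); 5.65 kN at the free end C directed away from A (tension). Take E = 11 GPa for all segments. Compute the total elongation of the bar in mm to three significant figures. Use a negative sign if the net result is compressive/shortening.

Internal axial forces (sectioning from the free end, tension +): N_BC = 5.65 kN, N_AB = -6.75 kN.
δ_AB = -6750·700/(1210·11000) = -0.355 mm
δ_BC = 5650·163/(343·11000) = 0.2441 mm
δ = Σδ_i = -0.1109 mm.

-0.111 mm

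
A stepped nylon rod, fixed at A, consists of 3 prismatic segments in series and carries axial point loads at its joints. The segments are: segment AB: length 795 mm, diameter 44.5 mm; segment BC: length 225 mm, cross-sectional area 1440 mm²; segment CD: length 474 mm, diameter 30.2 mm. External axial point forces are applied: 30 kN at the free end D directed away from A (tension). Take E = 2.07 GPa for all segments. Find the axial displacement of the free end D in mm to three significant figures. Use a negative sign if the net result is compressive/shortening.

Internal axial forces (sectioning from the free end, tension +): N_CD = 30 kN, N_BC = 30 kN, N_AB = 30 kN.
A_AB = 1555 mm².
A_CD = 716.3 mm².
δ_AB = 30000·795/(1555·2070) = 7.408 mm
δ_BC = 30000·225/(1440·2070) = 2.264 mm
δ_CD = 30000·474/(716.3·2070) = 9.59 mm
δ = Σδ_i = 19.26 mm.

19.3 mm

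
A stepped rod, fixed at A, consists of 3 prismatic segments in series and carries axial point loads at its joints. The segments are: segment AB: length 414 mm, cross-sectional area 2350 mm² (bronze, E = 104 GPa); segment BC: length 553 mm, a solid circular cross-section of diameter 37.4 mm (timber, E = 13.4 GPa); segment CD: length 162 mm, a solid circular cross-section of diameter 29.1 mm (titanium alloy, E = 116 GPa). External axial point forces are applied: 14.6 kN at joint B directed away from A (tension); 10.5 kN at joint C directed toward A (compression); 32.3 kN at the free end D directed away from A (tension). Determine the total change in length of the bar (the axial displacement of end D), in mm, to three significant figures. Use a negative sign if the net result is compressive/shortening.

Internal axial forces (sectioning from the free end, tension +): N_CD = 32.3 kN, N_BC = 21.8 kN, N_AB = 36.4 kN.
A_BC = 1099 mm².
A_CD = 665.1 mm².
δ_AB = 36400·414/(2350·104000) = 0.06166 mm
δ_BC = 21800·553/(1099·13400) = 0.8189 mm
δ_CD = 32300·162/(665.1·116000) = 0.06782 mm
δ = Σδ_i = 0.9484 mm.

0.948 mm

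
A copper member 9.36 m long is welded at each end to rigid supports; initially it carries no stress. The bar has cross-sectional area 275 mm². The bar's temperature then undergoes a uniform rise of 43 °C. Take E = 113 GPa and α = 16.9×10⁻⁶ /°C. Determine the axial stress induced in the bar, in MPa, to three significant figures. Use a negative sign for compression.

Free thermal expansion αLΔT = 16.9e-6 · 9360 · 43 = 6.802 mm.
The walls impose strain ε = −(6.802)/9360 = -7.2670e-04; σ = Eε = 113000 · -7.2670e-04 = -82.12 MPa.

-82.1 MPa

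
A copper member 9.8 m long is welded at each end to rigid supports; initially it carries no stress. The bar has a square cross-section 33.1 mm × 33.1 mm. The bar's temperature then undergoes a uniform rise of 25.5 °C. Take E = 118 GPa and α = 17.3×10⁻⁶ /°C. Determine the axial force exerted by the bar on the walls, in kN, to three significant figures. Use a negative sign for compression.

-57.0 kN

Free thermal expansion αLΔT = 17.3e-6 · 9800 · 25.5 = 4.323 mm.
The walls impose strain ε = −(4.323)/9800 = -4.4115e-04; σ = Eε = 118000 · -4.4115e-04 = -52.06 MPa.
Wall reaction R = σ·A = -52.06·1096 = -57030 N = -57.03 kN.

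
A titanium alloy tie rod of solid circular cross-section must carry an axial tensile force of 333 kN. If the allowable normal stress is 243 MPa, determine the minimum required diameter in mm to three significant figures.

41.8 mm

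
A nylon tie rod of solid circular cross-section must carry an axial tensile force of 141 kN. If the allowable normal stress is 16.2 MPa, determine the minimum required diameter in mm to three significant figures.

105 mm

Required area A ≥ P/σ_allow = 141000/16.2 = 8704 mm².
For a solid circular section, d ≥ √(4A/π) = 105.3 mm.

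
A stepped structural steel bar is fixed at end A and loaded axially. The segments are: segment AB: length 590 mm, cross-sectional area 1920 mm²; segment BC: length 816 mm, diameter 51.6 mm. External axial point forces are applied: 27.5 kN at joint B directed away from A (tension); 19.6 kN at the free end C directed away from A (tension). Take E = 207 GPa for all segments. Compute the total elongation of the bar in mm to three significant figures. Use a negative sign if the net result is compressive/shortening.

0.107 mm

Internal axial forces (sectioning from the free end, tension +): N_BC = 19.6 kN, N_AB = 47.1 kN.
A_BC = 2091 mm².
δ_AB = 47100·590/(1920·207000) = 0.06992 mm
δ_BC = 19600·816/(2091·207000) = 0.03695 mm
δ = Σδ_i = 0.1069 mm.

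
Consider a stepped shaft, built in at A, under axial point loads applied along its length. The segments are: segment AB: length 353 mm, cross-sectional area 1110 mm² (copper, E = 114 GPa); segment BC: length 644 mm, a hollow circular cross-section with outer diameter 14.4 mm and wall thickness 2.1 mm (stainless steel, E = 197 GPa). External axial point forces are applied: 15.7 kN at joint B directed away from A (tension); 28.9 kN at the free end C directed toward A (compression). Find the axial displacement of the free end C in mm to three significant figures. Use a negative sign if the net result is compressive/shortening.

-1.20 mm

Internal axial forces (sectioning from the free end, tension +): N_BC = -28.9 kN, N_AB = -13.2 kN.
A_BC = 81.15 mm².
δ_AB = -13200·353/(1110·114000) = -0.03682 mm
δ_BC = -28900·644/(81.15·197000) = -1.164 mm
δ = Σδ_i = -1.201 mm.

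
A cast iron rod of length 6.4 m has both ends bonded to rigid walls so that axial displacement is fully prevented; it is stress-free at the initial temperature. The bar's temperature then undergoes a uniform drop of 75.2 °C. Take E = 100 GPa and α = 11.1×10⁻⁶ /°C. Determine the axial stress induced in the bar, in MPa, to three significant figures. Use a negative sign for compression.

Free thermal expansion αLΔT = 11.1e-6 · 6400 · -75.2 = -5.342 mm.
The walls impose strain ε = −(-5.342)/6400 = 8.3472e-04; σ = Eε = 100000 · 8.3472e-04 = 83.47 MPa.

83.5 MPa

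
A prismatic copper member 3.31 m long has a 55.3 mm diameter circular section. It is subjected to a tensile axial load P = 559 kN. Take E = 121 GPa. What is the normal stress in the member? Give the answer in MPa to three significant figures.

233 MPa

A = 2402 mm².
σ = N/A = 559000/2402 = 232.7 MPa.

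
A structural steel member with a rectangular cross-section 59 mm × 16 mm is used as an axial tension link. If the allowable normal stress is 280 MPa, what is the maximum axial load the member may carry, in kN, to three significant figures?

A = 944 mm².
P_max = σ_allow · A = 280 · 944 = 264300 N = 264.3 kN.

264 kN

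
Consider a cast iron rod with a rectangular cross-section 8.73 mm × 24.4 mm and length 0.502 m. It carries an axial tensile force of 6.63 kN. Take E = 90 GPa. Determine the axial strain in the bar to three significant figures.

3.46e-04

A = 213 mm².
σ = N/A = 31.13 MPa; ε = σ/E = 31.13/90000 = 3.458e-04.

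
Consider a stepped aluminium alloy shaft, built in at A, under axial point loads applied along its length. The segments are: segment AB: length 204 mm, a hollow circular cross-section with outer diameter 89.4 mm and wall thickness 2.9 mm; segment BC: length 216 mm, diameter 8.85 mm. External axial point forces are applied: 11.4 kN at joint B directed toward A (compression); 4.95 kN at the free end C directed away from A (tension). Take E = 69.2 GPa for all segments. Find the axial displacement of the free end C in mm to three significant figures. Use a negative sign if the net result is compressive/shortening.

Internal axial forces (sectioning from the free end, tension +): N_BC = 4.95 kN, N_AB = -6.45 kN.
A_AB = 788.1 mm².
A_BC = 61.51 mm².
δ_AB = -6450·204/(788.1·69200) = -0.02413 mm
δ_BC = 4950·216/(61.51·69200) = 0.2512 mm
δ = Σδ_i = 0.227 mm.

0.227 mm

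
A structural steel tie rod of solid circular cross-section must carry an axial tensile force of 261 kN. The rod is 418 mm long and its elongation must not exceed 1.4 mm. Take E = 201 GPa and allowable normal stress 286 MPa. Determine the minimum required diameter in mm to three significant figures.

34.1 mm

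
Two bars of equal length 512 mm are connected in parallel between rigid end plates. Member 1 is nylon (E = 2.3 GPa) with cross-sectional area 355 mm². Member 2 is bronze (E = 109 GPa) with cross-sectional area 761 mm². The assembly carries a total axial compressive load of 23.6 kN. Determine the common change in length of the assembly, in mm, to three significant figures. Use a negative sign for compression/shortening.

-0.144 mm

Equal strain + equilibrium ⇒ each member carries load in proportion to AE: A₁E₁ = 816500 N, A₂E₂ = 82950000 N, ΣAE = 83770000 N.
δ = PL/ΣAE = -23600·512/83770000 = -0.1443 mm.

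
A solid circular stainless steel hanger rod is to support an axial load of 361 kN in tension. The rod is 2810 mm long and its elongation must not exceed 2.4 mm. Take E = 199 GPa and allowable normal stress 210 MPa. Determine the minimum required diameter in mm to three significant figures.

Required area A ≥ P/σ_allow = 361000/210 = 1719 mm².
For a solid circular section, d ≥ √(4A/π) = 46.78 mm.
Elongation limit: A ≥ PL/(Eδ_allow) = 361000·2810/(199000·2.4) = 2124 mm² ⇒ d ≥ 52 mm.
The elongation limit governs.

52.0 mm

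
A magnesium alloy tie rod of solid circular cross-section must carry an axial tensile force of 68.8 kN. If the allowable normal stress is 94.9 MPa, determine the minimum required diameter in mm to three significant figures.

30.4 mm

Required area A ≥ P/σ_allow = 68800/94.9 = 725 mm².
For a solid circular section, d ≥ √(4A/π) = 30.38 mm.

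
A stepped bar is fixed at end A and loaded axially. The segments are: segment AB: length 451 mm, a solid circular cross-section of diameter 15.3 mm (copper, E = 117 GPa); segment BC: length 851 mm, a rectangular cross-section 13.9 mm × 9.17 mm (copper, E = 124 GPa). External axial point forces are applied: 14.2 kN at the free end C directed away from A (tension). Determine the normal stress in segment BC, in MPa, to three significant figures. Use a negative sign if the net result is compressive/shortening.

Internal axial forces (sectioning from the free end, tension +): N_BC = 14.2 kN, N_AB = 14.2 kN.
A_BC = 127.5 mm².
σ_BC = N_BC/A_BC = 14200/127.5 = 111.4 MPa.

111 MPa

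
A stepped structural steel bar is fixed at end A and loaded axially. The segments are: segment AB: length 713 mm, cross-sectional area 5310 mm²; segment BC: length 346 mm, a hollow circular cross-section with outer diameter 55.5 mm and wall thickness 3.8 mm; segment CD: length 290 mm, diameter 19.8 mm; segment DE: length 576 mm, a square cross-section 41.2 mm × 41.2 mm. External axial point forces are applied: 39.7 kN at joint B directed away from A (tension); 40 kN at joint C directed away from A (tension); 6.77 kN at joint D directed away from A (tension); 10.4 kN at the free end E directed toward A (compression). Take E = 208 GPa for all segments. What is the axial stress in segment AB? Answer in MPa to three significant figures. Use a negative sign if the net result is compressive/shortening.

14.3 MPa

Internal axial forces (sectioning from the free end, tension +): N_DE = -10.4 kN, N_CD = -3.63 kN, N_BC = 36.37 kN, N_AB = 76.07 kN.
σ_AB = N_AB/A_AB = 76070/5310 = 14.33 MPa.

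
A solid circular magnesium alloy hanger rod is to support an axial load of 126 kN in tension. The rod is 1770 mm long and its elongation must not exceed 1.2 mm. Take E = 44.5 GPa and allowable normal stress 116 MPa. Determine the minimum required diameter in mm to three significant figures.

72.9 mm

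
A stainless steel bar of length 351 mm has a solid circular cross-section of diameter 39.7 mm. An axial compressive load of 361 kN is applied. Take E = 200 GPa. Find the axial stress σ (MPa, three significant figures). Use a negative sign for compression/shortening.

A = 1238 mm².
σ = N/A = -361000/1238 = -291.6 MPa.

-292 MPa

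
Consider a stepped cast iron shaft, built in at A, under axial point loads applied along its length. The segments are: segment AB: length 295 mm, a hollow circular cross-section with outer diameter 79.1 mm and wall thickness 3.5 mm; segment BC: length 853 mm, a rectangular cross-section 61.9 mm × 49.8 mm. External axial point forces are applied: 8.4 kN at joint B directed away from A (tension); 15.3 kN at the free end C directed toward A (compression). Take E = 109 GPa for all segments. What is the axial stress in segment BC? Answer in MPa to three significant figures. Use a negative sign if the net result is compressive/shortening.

-4.96 MPa

Internal axial forces (sectioning from the free end, tension +): N_BC = -15.3 kN, N_AB = -6.9 kN.
A_BC = 3083 mm².
σ_BC = N_BC/A_BC = -15300/3083 = -4.963 MPa.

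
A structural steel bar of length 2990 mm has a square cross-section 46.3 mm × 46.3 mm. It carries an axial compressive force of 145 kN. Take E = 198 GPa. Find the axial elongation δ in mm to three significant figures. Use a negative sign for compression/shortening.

A = 2144 mm².
δ_mech = NL/(AE) = -145000·2990/(2144·198000) = -1.021 mm.

-1.02 mm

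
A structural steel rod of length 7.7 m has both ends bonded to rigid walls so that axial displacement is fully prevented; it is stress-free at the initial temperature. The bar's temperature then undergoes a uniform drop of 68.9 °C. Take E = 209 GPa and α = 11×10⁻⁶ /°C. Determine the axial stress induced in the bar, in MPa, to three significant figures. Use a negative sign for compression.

158 MPa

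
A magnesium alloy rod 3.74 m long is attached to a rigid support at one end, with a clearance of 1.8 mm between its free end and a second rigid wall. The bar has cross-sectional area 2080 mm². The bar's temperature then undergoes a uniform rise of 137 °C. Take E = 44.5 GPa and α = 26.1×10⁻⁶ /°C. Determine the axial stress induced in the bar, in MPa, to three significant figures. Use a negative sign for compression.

Free thermal expansion αLΔT = 26.1e-6 · 3740 · 137 = 13.37 mm.
The walls engage after the gap closes; constrained expansion = 13.37 − 1.8 = 11.57 mm.
The walls impose strain ε = −(11.57)/3740 = -3.0944e-03; σ = Eε = 44500 · -3.0944e-03 = -137.7 MPa.

-138 MPa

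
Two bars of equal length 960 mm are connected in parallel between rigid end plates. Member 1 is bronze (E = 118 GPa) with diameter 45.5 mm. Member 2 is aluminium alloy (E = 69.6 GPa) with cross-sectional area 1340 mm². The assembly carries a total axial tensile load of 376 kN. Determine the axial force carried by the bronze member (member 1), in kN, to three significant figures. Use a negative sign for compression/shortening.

253 kN

A_1 = 1626 mm².
Equal strain + equilibrium ⇒ each member carries load in proportion to AE: A₁E₁ = 191900000 N, A₂E₂ = 93260000 N, ΣAE = 285100000 N.
F₁ = P·A₁E₁/ΣAE = 376000·191900000/285100000 = 253000 N.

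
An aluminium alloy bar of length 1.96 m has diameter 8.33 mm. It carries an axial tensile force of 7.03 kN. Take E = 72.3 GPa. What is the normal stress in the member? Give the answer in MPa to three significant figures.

129 MPa

A = 54.5 mm².
σ = N/A = 7030/54.5 = 129 MPa.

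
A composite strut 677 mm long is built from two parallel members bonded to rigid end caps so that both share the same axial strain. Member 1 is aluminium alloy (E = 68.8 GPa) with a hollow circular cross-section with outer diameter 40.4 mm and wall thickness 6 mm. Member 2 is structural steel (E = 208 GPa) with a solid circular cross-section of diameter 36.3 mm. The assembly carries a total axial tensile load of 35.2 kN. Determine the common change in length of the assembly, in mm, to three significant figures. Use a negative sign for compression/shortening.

0.0917 mm

A_1 = 648.4 mm².
A_2 = 1035 mm².
Equal strain + equilibrium ⇒ each member carries load in proportion to AE: A₁E₁ = 44610000 N, A₂E₂ = 215300000 N, ΣAE = 259900000 N.
δ = PL/ΣAE = 35200·677/259900000 = 0.0917 mm.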